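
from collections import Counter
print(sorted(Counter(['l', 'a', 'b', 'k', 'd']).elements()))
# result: ['a', 'b', 'd', 'k', 'l']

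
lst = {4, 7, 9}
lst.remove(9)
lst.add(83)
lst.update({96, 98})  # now {4, 7, 83, 96, 98}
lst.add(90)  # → {4, 7, 83, 90, 96, 98}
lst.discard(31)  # {4, 7, 83, 90, 96, 98}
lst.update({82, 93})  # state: {4, 7, 82, 83, 90, 93, 96, 98}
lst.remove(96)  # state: {4, 7, 82, 83, 90, 93, 98}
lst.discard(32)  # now {4, 7, 82, 83, 90, 93, 98}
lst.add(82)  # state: {4, 7, 82, 83, 90, 93, 98}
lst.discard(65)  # {4, 7, 82, 83, 90, 93, 98}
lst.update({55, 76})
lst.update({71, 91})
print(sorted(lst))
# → [4, 7, 55, 71, 76, 82, 83, 90, 91, 93, 98]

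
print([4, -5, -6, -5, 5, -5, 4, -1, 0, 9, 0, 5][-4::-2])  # [0, 4, 5, -6, 4]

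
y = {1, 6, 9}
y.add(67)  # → {1, 6, 9, 67}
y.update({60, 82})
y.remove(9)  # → {1, 6, 60, 67, 82}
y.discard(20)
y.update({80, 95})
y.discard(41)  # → {1, 6, 60, 67, 80, 82, 95}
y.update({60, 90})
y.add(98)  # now {1, 6, 60, 67, 80, 82, 90, 95, 98}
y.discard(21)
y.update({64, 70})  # {1, 6, 60, 64, 67, 70, 80, 82, 90, 95, 98}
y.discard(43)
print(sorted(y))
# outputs [1, 6, 60, 64, 67, 70, 80, 82, 90, 95, 98]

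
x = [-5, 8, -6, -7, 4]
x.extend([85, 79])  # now [-5, 8, -6, -7, 4, 85, 79]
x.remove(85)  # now [-5, 8, -6, -7, 4, 79]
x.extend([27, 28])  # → [-5, 8, -6, -7, 4, 79, 27, 28]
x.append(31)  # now [-5, 8, -6, -7, 4, 79, 27, 28, 31]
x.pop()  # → 31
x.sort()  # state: [-7, -6, -5, 4, 8, 27, 28, 79]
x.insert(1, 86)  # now [-7, 86, -6, -5, 4, 8, 27, 28, 79]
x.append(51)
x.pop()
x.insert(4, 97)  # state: [-7, 86, -6, -5, 97, 4, 8, 27, 28, 79]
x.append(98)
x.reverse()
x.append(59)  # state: [98, 79, 28, 27, 8, 4, 97, -5, -6, 86, -7, 59]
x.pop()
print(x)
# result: [98, 79, 28, 27, 8, 4, 97, -5, -6, 86, -7]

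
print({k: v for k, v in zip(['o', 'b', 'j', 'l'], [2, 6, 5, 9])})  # {'o': 2, 'b': 6, 'j': 5, 'l': 9}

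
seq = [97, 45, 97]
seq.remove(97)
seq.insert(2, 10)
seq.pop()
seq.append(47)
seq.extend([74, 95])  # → [45, 97, 47, 74, 95]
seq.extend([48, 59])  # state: [45, 97, 47, 74, 95, 48, 59]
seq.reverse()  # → [59, 48, 95, 74, 47, 97, 45]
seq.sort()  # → [45, 47, 48, 59, 74, 95, 97]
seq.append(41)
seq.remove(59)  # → [45, 47, 48, 74, 95, 97, 41]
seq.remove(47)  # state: [45, 48, 74, 95, 97, 41]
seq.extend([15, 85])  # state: [45, 48, 74, 95, 97, 41, 15, 85]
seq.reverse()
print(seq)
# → [85, 15, 41, 97, 95, 74, 48, 45]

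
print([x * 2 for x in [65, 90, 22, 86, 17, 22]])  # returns [130, 180, 44, 172, 34, 44]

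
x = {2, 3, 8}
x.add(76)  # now {2, 3, 8, 76}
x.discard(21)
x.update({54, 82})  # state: {2, 3, 8, 54, 76, 82}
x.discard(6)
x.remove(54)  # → {2, 3, 8, 76, 82}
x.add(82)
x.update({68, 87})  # {2, 3, 8, 68, 76, 82, 87}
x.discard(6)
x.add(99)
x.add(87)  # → {2, 3, 8, 68, 76, 82, 87, 99}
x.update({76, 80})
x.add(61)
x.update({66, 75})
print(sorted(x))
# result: [2, 3, 8, 61, 66, 68, 75, 76, 80, 82, 87, 99]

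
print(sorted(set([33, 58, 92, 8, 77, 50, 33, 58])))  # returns [8, 33, 50, 58, 77, 92]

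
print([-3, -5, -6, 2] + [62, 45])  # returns [-3, -5, -6, 2, 62, 45]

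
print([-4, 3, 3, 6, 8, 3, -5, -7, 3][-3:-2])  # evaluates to [-5]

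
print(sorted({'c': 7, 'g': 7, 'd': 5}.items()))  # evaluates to [('c', 7), ('d', 5), ('g', 7)]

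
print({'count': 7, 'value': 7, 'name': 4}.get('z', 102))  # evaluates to 102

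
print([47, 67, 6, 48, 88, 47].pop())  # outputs 47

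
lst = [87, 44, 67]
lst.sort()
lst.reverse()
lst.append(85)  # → [87, 67, 44, 85]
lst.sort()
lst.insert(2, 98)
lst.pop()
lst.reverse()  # [85, 98, 67, 44]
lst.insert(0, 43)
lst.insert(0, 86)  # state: [86, 43, 85, 98, 67, 44]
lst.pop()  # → 44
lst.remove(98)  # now [86, 43, 85, 67]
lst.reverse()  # [67, 85, 43, 86]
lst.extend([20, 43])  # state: [67, 85, 43, 86, 20, 43]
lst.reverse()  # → [43, 20, 86, 43, 85, 67]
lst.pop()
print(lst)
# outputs [43, 20, 86, 43, 85]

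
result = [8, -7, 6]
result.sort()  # [-7, 6, 8]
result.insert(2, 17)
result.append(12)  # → [-7, 6, 17, 8, 12]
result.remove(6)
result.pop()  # 12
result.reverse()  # [8, 17, -7]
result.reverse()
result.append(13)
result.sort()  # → [-7, 8, 13, 17]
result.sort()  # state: [-7, 8, 13, 17]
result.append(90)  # [-7, 8, 13, 17, 90]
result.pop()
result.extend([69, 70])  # [-7, 8, 13, 17, 69, 70]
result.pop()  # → 70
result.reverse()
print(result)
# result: [69, 17, 13, 8, -7]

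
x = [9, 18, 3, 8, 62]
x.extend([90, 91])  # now [9, 18, 3, 8, 62, 90, 91]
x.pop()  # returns 91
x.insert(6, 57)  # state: [9, 18, 3, 8, 62, 90, 57]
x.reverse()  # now [57, 90, 62, 8, 3, 18, 9]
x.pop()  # 9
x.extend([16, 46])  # [57, 90, 62, 8, 3, 18, 16, 46]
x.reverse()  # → [46, 16, 18, 3, 8, 62, 90, 57]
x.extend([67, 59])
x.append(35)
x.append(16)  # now [46, 16, 18, 3, 8, 62, 90, 57, 67, 59, 35, 16]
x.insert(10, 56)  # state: [46, 16, 18, 3, 8, 62, 90, 57, 67, 59, 56, 35, 16]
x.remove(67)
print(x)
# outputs [46, 16, 18, 3, 8, 62, 90, 57, 59, 56, 35, 16]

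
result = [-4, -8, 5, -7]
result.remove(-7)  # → [-4, -8, 5]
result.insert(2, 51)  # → [-4, -8, 51, 5]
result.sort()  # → [-8, -4, 5, 51]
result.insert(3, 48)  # [-8, -4, 5, 48, 51]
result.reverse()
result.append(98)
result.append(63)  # [51, 48, 5, -4, -8, 98, 63]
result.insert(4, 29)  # [51, 48, 5, -4, 29, -8, 98, 63]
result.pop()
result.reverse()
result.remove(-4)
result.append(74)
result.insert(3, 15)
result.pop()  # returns 74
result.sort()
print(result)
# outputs [-8, 5, 15, 29, 48, 51, 98]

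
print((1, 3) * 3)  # (1, 3, 1, 3, 1, 3)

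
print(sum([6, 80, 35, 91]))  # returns 212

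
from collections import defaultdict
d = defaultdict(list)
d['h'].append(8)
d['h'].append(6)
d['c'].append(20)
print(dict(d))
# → {'h': [8, 6], 'c': [20]}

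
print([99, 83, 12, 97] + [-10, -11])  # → [99, 83, 12, 97, -10, -11]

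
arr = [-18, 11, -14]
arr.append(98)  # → [-18, 11, -14, 98]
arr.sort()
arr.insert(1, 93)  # [-18, 93, -14, 11, 98]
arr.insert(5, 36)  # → [-18, 93, -14, 11, 98, 36]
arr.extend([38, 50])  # [-18, 93, -14, 11, 98, 36, 38, 50]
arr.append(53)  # [-18, 93, -14, 11, 98, 36, 38, 50, 53]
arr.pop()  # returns 53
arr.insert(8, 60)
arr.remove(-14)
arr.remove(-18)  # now [93, 11, 98, 36, 38, 50, 60]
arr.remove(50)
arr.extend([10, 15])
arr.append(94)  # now [93, 11, 98, 36, 38, 60, 10, 15, 94]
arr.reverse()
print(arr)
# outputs [94, 15, 10, 60, 38, 36, 98, 11, 93]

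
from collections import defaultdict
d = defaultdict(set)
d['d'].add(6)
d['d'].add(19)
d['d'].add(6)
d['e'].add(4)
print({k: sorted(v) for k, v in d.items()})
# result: {'d': [6, 19], 'e': [4]}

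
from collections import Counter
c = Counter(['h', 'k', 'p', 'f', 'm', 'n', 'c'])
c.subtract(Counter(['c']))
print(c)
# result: Counter({'h': 1, 'k': 1, 'p': 1, 'f': 1, 'm': 1, 'n': 1, 'c': 0})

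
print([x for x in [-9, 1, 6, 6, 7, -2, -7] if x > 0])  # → [1, 6, 6, 7]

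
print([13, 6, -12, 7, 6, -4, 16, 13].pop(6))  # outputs 16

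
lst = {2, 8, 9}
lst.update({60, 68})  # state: {2, 8, 9, 60, 68}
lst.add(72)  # {2, 8, 9, 60, 68, 72}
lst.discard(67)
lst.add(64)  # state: {2, 8, 9, 60, 64, 68, 72}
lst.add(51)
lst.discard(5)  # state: {2, 8, 9, 51, 60, 64, 68, 72}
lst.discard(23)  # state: {2, 8, 9, 51, 60, 64, 68, 72}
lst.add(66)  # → {2, 8, 9, 51, 60, 64, 66, 68, 72}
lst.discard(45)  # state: {2, 8, 9, 51, 60, 64, 66, 68, 72}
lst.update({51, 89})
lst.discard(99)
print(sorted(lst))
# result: [2, 8, 9, 51, 60, 64, 66, 68, 72, 89]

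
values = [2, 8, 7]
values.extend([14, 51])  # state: [2, 8, 7, 14, 51]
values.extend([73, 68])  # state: [2, 8, 7, 14, 51, 73, 68]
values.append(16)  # [2, 8, 7, 14, 51, 73, 68, 16]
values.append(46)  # [2, 8, 7, 14, 51, 73, 68, 16, 46]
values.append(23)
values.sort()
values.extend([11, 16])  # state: [2, 7, 8, 14, 16, 23, 46, 51, 68, 73, 11, 16]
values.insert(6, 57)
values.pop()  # 16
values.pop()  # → 11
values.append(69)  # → [2, 7, 8, 14, 16, 23, 57, 46, 51, 68, 73, 69]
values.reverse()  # [69, 73, 68, 51, 46, 57, 23, 16, 14, 8, 7, 2]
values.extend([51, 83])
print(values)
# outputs [69, 73, 68, 51, 46, 57, 23, 16, 14, 8, 7, 2, 51, 83]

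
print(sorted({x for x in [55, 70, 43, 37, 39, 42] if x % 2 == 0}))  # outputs [42, 70]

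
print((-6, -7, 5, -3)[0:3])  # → (-6, -7, 5)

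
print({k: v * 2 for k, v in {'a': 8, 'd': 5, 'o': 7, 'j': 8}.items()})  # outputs {'a': 16, 'd': 10, 'o': 14, 'j': 16}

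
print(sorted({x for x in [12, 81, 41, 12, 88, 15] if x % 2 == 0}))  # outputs [12, 88]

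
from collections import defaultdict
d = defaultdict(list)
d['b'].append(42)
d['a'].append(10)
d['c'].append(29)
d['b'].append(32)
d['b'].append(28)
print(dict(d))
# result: {'b': [42, 32, 28], 'a': [10], 'c': [29]}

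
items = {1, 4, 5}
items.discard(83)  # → {1, 4, 5}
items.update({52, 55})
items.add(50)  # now {1, 4, 5, 50, 52, 55}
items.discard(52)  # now {1, 4, 5, 50, 55}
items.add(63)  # {1, 4, 5, 50, 55, 63}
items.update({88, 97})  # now {1, 4, 5, 50, 55, 63, 88, 97}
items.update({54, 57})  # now {1, 4, 5, 50, 54, 55, 57, 63, 88, 97}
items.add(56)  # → {1, 4, 5, 50, 54, 55, 56, 57, 63, 88, 97}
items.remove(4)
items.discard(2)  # {1, 5, 50, 54, 55, 56, 57, 63, 88, 97}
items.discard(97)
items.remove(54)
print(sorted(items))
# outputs [1, 5, 50, 55, 56, 57, 63, 88]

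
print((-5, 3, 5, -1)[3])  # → -1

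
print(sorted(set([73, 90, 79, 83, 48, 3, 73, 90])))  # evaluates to [3, 48, 73, 79, 83, 90]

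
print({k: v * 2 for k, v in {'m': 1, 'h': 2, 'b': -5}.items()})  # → {'m': 2, 'h': 4, 'b': -10}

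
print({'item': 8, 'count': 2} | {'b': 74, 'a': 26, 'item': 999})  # {'item': 999, 'count': 2, 'b': 74, 'a': 26}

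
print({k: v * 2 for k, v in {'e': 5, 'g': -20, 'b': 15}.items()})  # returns {'e': 10, 'g': -40, 'b': 30}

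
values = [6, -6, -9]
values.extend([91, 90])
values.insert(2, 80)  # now [6, -6, 80, -9, 91, 90]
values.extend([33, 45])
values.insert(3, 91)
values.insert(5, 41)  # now [6, -6, 80, 91, -9, 41, 91, 90, 33, 45]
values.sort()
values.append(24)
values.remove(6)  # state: [-9, -6, 33, 41, 45, 80, 90, 91, 91, 24]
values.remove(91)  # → [-9, -6, 33, 41, 45, 80, 90, 91, 24]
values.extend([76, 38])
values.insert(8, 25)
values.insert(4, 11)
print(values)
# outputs [-9, -6, 33, 41, 11, 45, 80, 90, 91, 25, 24, 76, 38]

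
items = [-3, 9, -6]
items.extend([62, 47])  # [-3, 9, -6, 62, 47]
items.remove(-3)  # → [9, -6, 62, 47]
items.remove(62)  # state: [9, -6, 47]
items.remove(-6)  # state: [9, 47]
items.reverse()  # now [47, 9]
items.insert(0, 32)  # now [32, 47, 9]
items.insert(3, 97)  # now [32, 47, 9, 97]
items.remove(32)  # [47, 9, 97]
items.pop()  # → 97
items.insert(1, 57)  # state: [47, 57, 9]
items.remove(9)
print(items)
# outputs [47, 57]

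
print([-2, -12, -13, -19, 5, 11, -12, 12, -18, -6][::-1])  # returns [-6, -18, 12, -12, 11, 5, -19, -13, -12, -2]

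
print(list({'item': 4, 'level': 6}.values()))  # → [4, 6]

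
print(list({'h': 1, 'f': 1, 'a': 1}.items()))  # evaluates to [('h', 1), ('f', 1), ('a', 1)]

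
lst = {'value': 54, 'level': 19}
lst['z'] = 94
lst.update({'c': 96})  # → {'value': 54, 'level': 19, 'z': 94, 'c': 96}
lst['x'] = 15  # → {'value': 54, 'level': 19, 'z': 94, 'c': 96, 'x': 15}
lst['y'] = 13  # {'value': 54, 'level': 19, 'z': 94, 'c': 96, 'x': 15, 'y': 13}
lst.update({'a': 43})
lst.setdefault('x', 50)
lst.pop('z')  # 94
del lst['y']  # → {'value': 54, 'level': 19, 'c': 96, 'x': 15, 'a': 43}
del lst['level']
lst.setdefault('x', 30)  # 15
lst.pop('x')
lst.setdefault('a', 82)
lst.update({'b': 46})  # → {'value': 54, 'c': 96, 'a': 43, 'b': 46}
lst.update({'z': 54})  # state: {'value': 54, 'c': 96, 'a': 43, 'b': 46, 'z': 54}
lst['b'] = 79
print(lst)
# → {'value': 54, 'c': 96, 'a': 43, 'b': 79, 'z': 54}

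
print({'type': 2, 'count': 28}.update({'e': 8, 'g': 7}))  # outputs None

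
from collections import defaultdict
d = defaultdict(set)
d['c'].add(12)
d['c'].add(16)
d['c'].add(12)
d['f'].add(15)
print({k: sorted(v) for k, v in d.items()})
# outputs {'c': [12, 16], 'f': [15]}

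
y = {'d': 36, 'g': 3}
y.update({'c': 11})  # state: {'d': 36, 'g': 3, 'c': 11}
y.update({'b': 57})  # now {'d': 36, 'g': 3, 'c': 11, 'b': 57}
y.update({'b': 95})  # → {'d': 36, 'g': 3, 'c': 11, 'b': 95}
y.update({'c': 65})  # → {'d': 36, 'g': 3, 'c': 65, 'b': 95}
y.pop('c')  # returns 65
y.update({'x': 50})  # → {'d': 36, 'g': 3, 'b': 95, 'x': 50}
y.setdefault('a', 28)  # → 28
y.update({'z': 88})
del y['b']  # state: {'d': 36, 'g': 3, 'x': 50, 'a': 28, 'z': 88}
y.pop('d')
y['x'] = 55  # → {'g': 3, 'x': 55, 'a': 28, 'z': 88}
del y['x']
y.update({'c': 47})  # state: {'g': 3, 'a': 28, 'z': 88, 'c': 47}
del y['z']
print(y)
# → {'g': 3, 'a': 28, 'c': 47}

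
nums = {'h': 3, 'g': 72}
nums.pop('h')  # 3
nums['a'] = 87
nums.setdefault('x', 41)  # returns 41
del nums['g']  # {'a': 87, 'x': 41}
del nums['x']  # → {'a': 87}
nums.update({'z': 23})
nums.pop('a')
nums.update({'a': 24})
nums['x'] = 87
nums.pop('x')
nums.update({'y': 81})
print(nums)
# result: {'z': 23, 'a': 24, 'y': 81}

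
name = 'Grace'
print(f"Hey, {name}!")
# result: Hey, Grace!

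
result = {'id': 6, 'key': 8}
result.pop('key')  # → 8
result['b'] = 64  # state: {'id': 6, 'b': 64}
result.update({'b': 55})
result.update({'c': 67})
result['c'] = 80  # {'id': 6, 'b': 55, 'c': 80}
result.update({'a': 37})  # {'id': 6, 'b': 55, 'c': 80, 'a': 37}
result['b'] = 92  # {'id': 6, 'b': 92, 'c': 80, 'a': 37}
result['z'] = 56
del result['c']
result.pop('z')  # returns 56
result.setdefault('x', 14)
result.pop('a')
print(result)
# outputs {'id': 6, 'b': 92, 'x': 14}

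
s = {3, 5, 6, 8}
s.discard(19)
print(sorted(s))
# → [3, 5, 6, 8]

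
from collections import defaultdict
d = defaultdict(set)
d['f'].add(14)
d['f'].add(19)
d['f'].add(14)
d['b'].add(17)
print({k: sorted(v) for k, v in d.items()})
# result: {'f': [14, 19], 'b': [17]}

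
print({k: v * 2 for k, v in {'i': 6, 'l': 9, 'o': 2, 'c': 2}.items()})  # {'i': 12, 'l': 18, 'o': 4, 'c': 4}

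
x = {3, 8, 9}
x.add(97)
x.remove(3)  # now {8, 9, 97}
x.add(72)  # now {8, 9, 72, 97}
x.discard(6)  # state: {8, 9, 72, 97}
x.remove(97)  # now {8, 9, 72}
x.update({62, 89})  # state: {8, 9, 62, 72, 89}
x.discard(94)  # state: {8, 9, 62, 72, 89}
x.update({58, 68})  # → {8, 9, 58, 62, 68, 72, 89}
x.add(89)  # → {8, 9, 58, 62, 68, 72, 89}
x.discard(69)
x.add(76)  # {8, 9, 58, 62, 68, 72, 76, 89}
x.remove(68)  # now {8, 9, 58, 62, 72, 76, 89}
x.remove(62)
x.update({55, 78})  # {8, 9, 55, 58, 72, 76, 78, 89}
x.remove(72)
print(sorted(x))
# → [8, 9, 55, 58, 76, 78, 89]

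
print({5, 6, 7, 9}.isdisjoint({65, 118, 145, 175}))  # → True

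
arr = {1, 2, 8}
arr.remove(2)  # {1, 8}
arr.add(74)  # {1, 8, 74}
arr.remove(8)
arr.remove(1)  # {74}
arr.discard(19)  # {74}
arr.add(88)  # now {74, 88}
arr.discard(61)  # {74, 88}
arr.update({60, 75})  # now {60, 74, 75, 88}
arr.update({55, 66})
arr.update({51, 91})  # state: {51, 55, 60, 66, 74, 75, 88, 91}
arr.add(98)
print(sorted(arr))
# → [51, 55, 60, 66, 74, 75, 88, 91, 98]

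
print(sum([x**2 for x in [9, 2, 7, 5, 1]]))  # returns 160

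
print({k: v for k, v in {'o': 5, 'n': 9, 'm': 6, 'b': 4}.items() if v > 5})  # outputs {'n': 9, 'm': 6}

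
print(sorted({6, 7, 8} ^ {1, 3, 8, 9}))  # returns [1, 3, 6, 7, 9]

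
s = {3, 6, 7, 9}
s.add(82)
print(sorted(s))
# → [3, 6, 7, 9, 82]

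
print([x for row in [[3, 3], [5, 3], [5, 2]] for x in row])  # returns [3, 3, 5, 3, 5, 2]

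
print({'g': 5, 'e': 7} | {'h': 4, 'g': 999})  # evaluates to {'g': 999, 'e': 7, 'h': 4}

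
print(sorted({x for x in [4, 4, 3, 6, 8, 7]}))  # [3, 4, 6, 7, 8]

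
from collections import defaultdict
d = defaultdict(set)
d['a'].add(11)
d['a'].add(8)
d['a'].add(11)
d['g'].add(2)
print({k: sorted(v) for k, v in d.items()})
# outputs {'a': [8, 11], 'g': [2]}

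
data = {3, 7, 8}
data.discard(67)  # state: {3, 7, 8}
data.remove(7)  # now {3, 8}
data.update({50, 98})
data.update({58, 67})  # {3, 8, 50, 58, 67, 98}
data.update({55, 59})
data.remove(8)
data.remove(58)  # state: {3, 50, 55, 59, 67, 98}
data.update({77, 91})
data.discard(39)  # {3, 50, 55, 59, 67, 77, 91, 98}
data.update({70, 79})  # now {3, 50, 55, 59, 67, 70, 77, 79, 91, 98}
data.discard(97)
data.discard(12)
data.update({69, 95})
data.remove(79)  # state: {3, 50, 55, 59, 67, 69, 70, 77, 91, 95, 98}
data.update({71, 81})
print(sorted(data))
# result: [3, 50, 55, 59, 67, 69, 70, 71, 77, 81, 91, 95, 98]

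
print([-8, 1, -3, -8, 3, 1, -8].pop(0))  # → -8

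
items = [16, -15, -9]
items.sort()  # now [-15, -9, 16]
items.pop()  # 16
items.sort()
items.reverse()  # [-9, -15]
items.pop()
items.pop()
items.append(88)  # [88]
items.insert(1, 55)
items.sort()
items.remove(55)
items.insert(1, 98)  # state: [88, 98]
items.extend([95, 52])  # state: [88, 98, 95, 52]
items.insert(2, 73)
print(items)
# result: [88, 98, 73, 95, 52]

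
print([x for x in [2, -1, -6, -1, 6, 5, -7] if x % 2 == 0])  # [2, -6, 6]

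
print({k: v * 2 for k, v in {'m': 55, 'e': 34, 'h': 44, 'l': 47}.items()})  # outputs {'m': 110, 'e': 68, 'h': 88, 'l': 94}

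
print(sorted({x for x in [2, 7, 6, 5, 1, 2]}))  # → [1, 2, 5, 6, 7]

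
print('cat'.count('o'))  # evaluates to 0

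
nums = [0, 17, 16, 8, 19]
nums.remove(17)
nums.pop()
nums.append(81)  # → [0, 16, 8, 81]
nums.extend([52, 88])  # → [0, 16, 8, 81, 52, 88]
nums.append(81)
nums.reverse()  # [81, 88, 52, 81, 8, 16, 0]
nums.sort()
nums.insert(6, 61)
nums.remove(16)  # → [0, 8, 52, 81, 81, 61, 88]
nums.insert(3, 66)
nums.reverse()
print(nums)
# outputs [88, 61, 81, 81, 66, 52, 8, 0]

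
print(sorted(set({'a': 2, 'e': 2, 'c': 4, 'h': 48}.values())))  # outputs [2, 4, 48]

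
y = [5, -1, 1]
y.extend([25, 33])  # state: [5, -1, 1, 25, 33]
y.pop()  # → 33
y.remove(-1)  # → [5, 1, 25]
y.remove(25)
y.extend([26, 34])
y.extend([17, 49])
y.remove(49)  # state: [5, 1, 26, 34, 17]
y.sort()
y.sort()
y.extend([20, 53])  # [1, 5, 17, 26, 34, 20, 53]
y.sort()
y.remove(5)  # [1, 17, 20, 26, 34, 53]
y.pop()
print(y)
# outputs [1, 17, 20, 26, 34]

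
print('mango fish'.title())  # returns Mango Fish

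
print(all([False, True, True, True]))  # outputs False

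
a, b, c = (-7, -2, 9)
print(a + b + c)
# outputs 0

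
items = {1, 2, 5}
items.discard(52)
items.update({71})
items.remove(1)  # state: {2, 5, 71}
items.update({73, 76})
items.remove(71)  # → {2, 5, 73, 76}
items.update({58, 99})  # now {2, 5, 58, 73, 76, 99}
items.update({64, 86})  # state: {2, 5, 58, 64, 73, 76, 86, 99}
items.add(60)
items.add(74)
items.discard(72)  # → {2, 5, 58, 60, 64, 73, 74, 76, 86, 99}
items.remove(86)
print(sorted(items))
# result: [2, 5, 58, 60, 64, 73, 74, 76, 99]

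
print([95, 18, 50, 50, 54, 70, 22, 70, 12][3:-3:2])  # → [50, 70]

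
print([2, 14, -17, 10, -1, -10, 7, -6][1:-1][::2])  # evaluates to [14, 10, -10]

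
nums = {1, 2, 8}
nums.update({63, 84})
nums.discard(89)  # {1, 2, 8, 63, 84}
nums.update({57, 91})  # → {1, 2, 8, 57, 63, 84, 91}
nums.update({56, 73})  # {1, 2, 8, 56, 57, 63, 73, 84, 91}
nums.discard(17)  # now {1, 2, 8, 56, 57, 63, 73, 84, 91}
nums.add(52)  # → {1, 2, 8, 52, 56, 57, 63, 73, 84, 91}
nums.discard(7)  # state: {1, 2, 8, 52, 56, 57, 63, 73, 84, 91}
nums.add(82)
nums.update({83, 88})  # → {1, 2, 8, 52, 56, 57, 63, 73, 82, 83, 84, 88, 91}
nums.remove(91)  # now {1, 2, 8, 52, 56, 57, 63, 73, 82, 83, 84, 88}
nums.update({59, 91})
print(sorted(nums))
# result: [1, 2, 8, 52, 56, 57, 59, 63, 73, 82, 83, 84, 88, 91]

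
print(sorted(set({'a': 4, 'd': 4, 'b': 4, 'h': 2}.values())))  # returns [2, 4]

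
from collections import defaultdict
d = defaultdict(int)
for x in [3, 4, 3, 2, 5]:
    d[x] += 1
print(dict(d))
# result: {3: 2, 4: 1, 2: 1, 5: 1}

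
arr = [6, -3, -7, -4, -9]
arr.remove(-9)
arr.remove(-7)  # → [6, -3, -4]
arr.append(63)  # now [6, -3, -4, 63]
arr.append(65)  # [6, -3, -4, 63, 65]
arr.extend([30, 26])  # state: [6, -3, -4, 63, 65, 30, 26]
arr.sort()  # [-4, -3, 6, 26, 30, 63, 65]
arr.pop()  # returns 65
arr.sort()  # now [-4, -3, 6, 26, 30, 63]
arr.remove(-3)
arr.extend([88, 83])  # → [-4, 6, 26, 30, 63, 88, 83]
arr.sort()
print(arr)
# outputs [-4, 6, 26, 30, 63, 83, 88]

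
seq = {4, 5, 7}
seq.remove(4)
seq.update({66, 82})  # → {5, 7, 66, 82}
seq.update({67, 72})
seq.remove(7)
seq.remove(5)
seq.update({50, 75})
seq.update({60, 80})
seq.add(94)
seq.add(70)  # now {50, 60, 66, 67, 70, 72, 75, 80, 82, 94}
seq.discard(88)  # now {50, 60, 66, 67, 70, 72, 75, 80, 82, 94}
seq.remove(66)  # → {50, 60, 67, 70, 72, 75, 80, 82, 94}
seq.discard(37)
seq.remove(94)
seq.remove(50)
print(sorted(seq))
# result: [60, 67, 70, 72, 75, 80, 82]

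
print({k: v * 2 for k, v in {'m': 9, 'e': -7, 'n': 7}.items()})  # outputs {'m': 18, 'e': -14, 'n': 14}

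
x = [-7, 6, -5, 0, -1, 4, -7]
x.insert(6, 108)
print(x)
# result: [-7, 6, -5, 0, -1, 4, 108, -7]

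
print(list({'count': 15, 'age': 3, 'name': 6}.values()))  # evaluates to [15, 3, 6]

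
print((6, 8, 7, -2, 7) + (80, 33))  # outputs (6, 8, 7, -2, 7, 80, 33)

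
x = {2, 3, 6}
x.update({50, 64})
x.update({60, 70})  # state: {2, 3, 6, 50, 60, 64, 70}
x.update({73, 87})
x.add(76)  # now {2, 3, 6, 50, 60, 64, 70, 73, 76, 87}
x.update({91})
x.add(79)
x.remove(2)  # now {3, 6, 50, 60, 64, 70, 73, 76, 79, 87, 91}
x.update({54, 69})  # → {3, 6, 50, 54, 60, 64, 69, 70, 73, 76, 79, 87, 91}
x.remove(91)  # {3, 6, 50, 54, 60, 64, 69, 70, 73, 76, 79, 87}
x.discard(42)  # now {3, 6, 50, 54, 60, 64, 69, 70, 73, 76, 79, 87}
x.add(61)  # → {3, 6, 50, 54, 60, 61, 64, 69, 70, 73, 76, 79, 87}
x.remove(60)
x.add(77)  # {3, 6, 50, 54, 61, 64, 69, 70, 73, 76, 77, 79, 87}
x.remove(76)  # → {3, 6, 50, 54, 61, 64, 69, 70, 73, 77, 79, 87}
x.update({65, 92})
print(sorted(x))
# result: [3, 6, 50, 54, 61, 64, 65, 69, 70, 73, 77, 79, 87, 92]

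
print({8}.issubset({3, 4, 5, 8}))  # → True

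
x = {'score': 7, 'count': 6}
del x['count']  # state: {'score': 7}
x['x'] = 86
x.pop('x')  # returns 86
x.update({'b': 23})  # {'score': 7, 'b': 23}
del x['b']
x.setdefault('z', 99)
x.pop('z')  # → 99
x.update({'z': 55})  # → {'score': 7, 'z': 55}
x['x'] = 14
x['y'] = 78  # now {'score': 7, 'z': 55, 'x': 14, 'y': 78}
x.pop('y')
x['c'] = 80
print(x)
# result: {'score': 7, 'z': 55, 'x': 14, 'c': 80}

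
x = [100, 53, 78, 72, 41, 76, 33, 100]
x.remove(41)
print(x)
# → [100, 53, 78, 72, 76, 33, 100]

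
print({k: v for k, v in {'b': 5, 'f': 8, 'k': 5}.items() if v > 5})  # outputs {'f': 8}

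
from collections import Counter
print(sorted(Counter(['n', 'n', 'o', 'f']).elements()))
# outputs ['f', 'n', 'n', 'o']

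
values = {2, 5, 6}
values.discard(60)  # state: {2, 5, 6}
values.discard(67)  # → {2, 5, 6}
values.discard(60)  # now {2, 5, 6}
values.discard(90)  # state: {2, 5, 6}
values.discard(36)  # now {2, 5, 6}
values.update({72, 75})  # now {2, 5, 6, 72, 75}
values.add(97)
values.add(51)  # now {2, 5, 6, 51, 72, 75, 97}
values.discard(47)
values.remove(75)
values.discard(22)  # {2, 5, 6, 51, 72, 97}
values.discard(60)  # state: {2, 5, 6, 51, 72, 97}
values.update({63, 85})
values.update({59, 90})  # {2, 5, 6, 51, 59, 63, 72, 85, 90, 97}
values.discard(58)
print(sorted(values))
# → [2, 5, 6, 51, 59, 63, 72, 85, 90, 97]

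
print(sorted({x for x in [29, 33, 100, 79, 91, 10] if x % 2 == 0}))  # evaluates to [10, 100]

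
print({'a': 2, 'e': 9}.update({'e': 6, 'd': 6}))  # None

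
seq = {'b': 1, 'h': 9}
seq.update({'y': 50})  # {'b': 1, 'h': 9, 'y': 50}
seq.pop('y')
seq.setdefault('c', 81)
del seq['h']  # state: {'b': 1, 'c': 81}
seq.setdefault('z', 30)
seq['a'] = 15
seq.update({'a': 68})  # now {'b': 1, 'c': 81, 'z': 30, 'a': 68}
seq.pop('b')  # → 1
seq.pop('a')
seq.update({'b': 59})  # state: {'c': 81, 'z': 30, 'b': 59}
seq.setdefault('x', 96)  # 96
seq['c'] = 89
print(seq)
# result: {'c': 89, 'z': 30, 'b': 59, 'x': 96}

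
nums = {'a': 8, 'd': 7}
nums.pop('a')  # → 8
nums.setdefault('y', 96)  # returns 96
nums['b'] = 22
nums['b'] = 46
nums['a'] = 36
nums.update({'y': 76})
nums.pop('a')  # 36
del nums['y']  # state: {'d': 7, 'b': 46}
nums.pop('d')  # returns 7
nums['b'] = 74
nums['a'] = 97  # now {'b': 74, 'a': 97}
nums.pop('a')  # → 97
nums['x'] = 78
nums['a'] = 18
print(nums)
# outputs {'b': 74, 'x': 78, 'a': 18}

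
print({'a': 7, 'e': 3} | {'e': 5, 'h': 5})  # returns {'a': 7, 'e': 5, 'h': 5}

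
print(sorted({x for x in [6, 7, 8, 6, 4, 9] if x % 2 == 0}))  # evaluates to [4, 6, 8]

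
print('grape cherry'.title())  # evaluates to Grape Cherry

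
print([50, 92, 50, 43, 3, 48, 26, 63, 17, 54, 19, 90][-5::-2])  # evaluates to [63, 48, 43, 92]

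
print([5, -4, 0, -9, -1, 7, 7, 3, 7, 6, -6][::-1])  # [-6, 6, 7, 3, 7, 7, -1, -9, 0, -4, 5]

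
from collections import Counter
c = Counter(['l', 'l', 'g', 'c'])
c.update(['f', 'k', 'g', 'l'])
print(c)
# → Counter({'l': 3, 'g': 2, 'c': 1, 'f': 1, 'k': 1})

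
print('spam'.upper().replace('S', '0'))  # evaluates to 0PAM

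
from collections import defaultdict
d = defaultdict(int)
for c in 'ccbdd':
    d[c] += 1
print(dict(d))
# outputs {'c': 2, 'b': 1, 'd': 2}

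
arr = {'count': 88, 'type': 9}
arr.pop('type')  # 9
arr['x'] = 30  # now {'count': 88, 'x': 30}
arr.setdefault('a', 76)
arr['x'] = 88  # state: {'count': 88, 'x': 88, 'a': 76}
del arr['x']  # {'count': 88, 'a': 76}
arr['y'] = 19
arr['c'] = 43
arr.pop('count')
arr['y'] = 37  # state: {'a': 76, 'y': 37, 'c': 43}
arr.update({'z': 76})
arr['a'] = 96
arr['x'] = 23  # {'a': 96, 'y': 37, 'c': 43, 'z': 76, 'x': 23}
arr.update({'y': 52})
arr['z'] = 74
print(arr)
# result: {'a': 96, 'y': 52, 'c': 43, 'z': 74, 'x': 23}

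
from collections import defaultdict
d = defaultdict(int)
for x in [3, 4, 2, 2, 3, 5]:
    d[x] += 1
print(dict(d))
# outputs {3: 2, 4: 1, 2: 2, 5: 1}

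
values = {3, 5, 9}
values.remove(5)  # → {3, 9}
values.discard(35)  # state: {3, 9}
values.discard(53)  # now {3, 9}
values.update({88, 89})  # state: {3, 9, 88, 89}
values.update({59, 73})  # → {3, 9, 59, 73, 88, 89}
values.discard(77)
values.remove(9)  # {3, 59, 73, 88, 89}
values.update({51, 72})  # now {3, 51, 59, 72, 73, 88, 89}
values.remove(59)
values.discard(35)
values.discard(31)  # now {3, 51, 72, 73, 88, 89}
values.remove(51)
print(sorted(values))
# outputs [3, 72, 73, 88, 89]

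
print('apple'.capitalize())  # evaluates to Apple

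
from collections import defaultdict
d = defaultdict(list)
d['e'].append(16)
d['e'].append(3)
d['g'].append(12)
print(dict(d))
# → {'e': [16, 3], 'g': [12]}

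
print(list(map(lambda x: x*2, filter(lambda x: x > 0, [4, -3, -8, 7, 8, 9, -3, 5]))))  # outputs [8, 14, 16, 18, 10]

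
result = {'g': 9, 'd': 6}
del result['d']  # {'g': 9}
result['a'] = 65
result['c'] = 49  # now {'g': 9, 'a': 65, 'c': 49}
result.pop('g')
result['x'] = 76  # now {'a': 65, 'c': 49, 'x': 76}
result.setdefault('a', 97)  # 65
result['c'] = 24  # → {'a': 65, 'c': 24, 'x': 76}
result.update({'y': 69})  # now {'a': 65, 'c': 24, 'x': 76, 'y': 69}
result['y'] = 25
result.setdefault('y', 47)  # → 25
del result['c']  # {'a': 65, 'x': 76, 'y': 25}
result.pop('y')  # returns 25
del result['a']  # {'x': 76}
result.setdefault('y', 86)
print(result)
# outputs {'x': 76, 'y': 86}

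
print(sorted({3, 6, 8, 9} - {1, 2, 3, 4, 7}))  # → [6, 8, 9]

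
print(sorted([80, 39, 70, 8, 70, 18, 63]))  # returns [8, 18, 39, 63, 70, 70, 80]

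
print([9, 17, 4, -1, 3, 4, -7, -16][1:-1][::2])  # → [17, -1, 4]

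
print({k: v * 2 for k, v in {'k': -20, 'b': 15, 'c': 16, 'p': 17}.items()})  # {'k': -40, 'b': 30, 'c': 32, 'p': 34}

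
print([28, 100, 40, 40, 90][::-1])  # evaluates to [90, 40, 40, 100, 28]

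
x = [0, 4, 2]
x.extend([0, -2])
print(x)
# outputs [0, 4, 2, 0, -2]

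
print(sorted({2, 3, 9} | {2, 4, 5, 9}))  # [2, 3, 4, 5, 9]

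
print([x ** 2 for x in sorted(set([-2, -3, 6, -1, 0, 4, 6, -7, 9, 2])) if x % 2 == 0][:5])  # [4, 0, 4, 16, 36]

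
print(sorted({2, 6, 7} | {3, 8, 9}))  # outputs [2, 3, 6, 7, 8, 9]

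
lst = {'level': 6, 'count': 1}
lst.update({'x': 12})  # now {'level': 6, 'count': 1, 'x': 12}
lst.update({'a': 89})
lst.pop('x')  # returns 12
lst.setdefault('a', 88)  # 89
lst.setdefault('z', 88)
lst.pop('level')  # 6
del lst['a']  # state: {'count': 1, 'z': 88}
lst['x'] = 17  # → {'count': 1, 'z': 88, 'x': 17}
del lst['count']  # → {'z': 88, 'x': 17}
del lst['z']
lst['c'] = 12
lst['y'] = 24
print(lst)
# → {'x': 17, 'c': 12, 'y': 24}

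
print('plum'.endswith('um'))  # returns True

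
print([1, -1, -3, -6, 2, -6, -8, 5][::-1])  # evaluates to [5, -8, -6, 2, -6, -3, -1, 1]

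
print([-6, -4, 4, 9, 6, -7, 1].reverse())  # None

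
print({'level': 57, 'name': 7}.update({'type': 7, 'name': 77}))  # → None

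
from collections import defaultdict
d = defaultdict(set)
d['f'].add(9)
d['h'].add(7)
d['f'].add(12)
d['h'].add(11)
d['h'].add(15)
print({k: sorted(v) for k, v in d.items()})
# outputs {'f': [9, 12], 'h': [7, 11, 15]}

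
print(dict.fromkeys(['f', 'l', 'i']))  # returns {'f': None, 'l': None, 'i': None}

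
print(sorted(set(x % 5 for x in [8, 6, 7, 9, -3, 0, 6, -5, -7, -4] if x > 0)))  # [1, 2, 3, 4]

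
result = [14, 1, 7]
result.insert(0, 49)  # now [49, 14, 1, 7]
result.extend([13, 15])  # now [49, 14, 1, 7, 13, 15]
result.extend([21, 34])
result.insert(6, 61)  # [49, 14, 1, 7, 13, 15, 61, 21, 34]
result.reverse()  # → [34, 21, 61, 15, 13, 7, 1, 14, 49]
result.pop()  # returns 49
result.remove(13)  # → [34, 21, 61, 15, 7, 1, 14]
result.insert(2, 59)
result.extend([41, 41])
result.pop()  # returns 41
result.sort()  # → [1, 7, 14, 15, 21, 34, 41, 59, 61]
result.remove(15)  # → [1, 7, 14, 21, 34, 41, 59, 61]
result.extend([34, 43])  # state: [1, 7, 14, 21, 34, 41, 59, 61, 34, 43]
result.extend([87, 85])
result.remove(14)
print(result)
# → [1, 7, 21, 34, 41, 59, 61, 34, 43, 87, 85]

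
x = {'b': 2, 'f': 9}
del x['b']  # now {'f': 9}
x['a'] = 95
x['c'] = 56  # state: {'f': 9, 'a': 95, 'c': 56}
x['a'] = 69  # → {'f': 9, 'a': 69, 'c': 56}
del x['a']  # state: {'f': 9, 'c': 56}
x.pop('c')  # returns 56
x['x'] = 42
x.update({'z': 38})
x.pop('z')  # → 38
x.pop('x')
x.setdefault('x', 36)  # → 36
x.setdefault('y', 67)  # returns 67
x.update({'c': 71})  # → {'f': 9, 'x': 36, 'y': 67, 'c': 71}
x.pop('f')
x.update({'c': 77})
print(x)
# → {'x': 36, 'y': 67, 'c': 77}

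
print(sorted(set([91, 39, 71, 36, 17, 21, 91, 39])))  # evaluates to [17, 21, 36, 39, 71, 91]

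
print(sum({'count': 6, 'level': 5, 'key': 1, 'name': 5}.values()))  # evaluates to 17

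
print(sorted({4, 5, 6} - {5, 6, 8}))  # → [4]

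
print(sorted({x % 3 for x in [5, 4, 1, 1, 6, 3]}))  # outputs [0, 1, 2]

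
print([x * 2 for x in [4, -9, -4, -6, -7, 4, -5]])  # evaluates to [8, -18, -8, -12, -14, 8, -10]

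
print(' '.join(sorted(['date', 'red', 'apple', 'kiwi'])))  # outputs apple date kiwi red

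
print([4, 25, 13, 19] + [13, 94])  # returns [4, 25, 13, 19, 13, 94]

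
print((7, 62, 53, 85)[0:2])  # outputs (7, 62)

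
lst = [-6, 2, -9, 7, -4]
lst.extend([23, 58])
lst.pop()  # 58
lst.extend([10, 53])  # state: [-6, 2, -9, 7, -4, 23, 10, 53]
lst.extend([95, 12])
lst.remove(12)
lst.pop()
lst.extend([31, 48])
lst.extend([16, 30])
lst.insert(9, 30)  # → [-6, 2, -9, 7, -4, 23, 10, 53, 31, 30, 48, 16, 30]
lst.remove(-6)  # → [2, -9, 7, -4, 23, 10, 53, 31, 30, 48, 16, 30]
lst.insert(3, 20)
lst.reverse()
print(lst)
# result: [30, 16, 48, 30, 31, 53, 10, 23, -4, 20, 7, -9, 2]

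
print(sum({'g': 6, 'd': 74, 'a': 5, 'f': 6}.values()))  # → 91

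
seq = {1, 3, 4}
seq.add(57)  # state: {1, 3, 4, 57}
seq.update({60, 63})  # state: {1, 3, 4, 57, 60, 63}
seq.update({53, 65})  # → {1, 3, 4, 53, 57, 60, 63, 65}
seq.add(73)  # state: {1, 3, 4, 53, 57, 60, 63, 65, 73}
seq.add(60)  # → {1, 3, 4, 53, 57, 60, 63, 65, 73}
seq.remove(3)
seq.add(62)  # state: {1, 4, 53, 57, 60, 62, 63, 65, 73}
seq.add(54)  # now {1, 4, 53, 54, 57, 60, 62, 63, 65, 73}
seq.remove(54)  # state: {1, 4, 53, 57, 60, 62, 63, 65, 73}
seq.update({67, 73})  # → {1, 4, 53, 57, 60, 62, 63, 65, 67, 73}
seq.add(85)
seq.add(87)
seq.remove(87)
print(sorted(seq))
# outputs [1, 4, 53, 57, 60, 62, 63, 65, 67, 73, 85]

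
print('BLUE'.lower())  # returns blue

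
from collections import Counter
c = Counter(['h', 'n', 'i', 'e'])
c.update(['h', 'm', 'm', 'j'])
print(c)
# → Counter({'h': 2, 'm': 2, 'n': 1, 'i': 1, 'e': 1, 'j': 1})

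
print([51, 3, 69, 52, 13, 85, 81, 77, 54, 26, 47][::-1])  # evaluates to [47, 26, 54, 77, 81, 85, 13, 52, 69, 3, 51]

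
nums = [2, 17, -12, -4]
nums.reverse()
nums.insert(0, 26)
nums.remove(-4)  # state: [26, -12, 17, 2]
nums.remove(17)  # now [26, -12, 2]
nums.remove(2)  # [26, -12]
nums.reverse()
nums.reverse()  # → [26, -12]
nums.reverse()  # [-12, 26]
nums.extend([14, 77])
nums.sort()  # [-12, 14, 26, 77]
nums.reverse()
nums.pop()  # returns -12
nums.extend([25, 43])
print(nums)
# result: [77, 26, 14, 25, 43]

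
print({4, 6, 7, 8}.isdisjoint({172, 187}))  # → True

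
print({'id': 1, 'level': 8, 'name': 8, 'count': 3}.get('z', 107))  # 107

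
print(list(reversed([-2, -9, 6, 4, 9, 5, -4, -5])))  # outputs [-5, -4, 5, 9, 4, 6, -9, -2]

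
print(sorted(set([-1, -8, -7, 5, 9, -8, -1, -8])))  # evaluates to [-8, -7, -1, 5, 9]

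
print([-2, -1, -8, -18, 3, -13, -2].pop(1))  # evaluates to -1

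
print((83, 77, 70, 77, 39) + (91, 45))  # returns (83, 77, 70, 77, 39, 91, 45)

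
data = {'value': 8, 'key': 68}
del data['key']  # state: {'value': 8}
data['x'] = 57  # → {'value': 8, 'x': 57}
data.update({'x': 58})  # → {'value': 8, 'x': 58}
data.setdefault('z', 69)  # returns 69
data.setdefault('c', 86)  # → 86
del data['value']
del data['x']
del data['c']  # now {'z': 69}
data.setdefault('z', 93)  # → 69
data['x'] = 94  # {'z': 69, 'x': 94}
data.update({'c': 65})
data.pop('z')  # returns 69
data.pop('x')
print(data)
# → {'c': 65}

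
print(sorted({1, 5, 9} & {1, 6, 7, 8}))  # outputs [1]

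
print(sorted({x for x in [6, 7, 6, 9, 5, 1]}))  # [1, 5, 6, 7, 9]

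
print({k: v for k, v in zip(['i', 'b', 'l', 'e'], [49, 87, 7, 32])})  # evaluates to {'i': 49, 'b': 87, 'l': 7, 'e': 32}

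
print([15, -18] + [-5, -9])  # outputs [15, -18, -5, -9]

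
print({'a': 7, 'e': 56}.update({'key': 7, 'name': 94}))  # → None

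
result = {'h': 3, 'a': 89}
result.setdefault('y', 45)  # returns 45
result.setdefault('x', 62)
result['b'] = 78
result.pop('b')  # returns 78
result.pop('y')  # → 45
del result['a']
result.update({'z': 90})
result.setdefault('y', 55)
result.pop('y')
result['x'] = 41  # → {'h': 3, 'x': 41, 'z': 90}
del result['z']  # {'h': 3, 'x': 41}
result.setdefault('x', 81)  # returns 41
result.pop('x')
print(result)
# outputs {'h': 3}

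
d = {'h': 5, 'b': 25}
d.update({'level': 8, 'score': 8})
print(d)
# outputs {'h': 5, 'b': 25, 'level': 8, 'score': 8}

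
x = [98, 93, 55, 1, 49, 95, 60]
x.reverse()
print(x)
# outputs [60, 95, 49, 1, 55, 93, 98]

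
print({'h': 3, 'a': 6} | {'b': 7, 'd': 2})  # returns {'h': 3, 'a': 6, 'b': 7, 'd': 2}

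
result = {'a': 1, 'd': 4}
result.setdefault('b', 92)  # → 92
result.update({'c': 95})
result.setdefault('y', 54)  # 54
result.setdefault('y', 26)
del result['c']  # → {'a': 1, 'd': 4, 'b': 92, 'y': 54}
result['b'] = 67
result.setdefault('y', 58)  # 54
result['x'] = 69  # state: {'a': 1, 'd': 4, 'b': 67, 'y': 54, 'x': 69}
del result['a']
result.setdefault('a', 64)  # 64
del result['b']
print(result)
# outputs {'d': 4, 'y': 54, 'x': 69, 'a': 64}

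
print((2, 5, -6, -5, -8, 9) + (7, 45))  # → (2, 5, -6, -5, -8, 9, 7, 45)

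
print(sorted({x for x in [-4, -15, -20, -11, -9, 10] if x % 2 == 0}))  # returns [-20, -4, 10]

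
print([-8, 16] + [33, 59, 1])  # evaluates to [-8, 16, 33, 59, 1]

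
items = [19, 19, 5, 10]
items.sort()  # [5, 10, 19, 19]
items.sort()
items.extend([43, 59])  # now [5, 10, 19, 19, 43, 59]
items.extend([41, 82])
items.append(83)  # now [5, 10, 19, 19, 43, 59, 41, 82, 83]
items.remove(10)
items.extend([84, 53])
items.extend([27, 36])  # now [5, 19, 19, 43, 59, 41, 82, 83, 84, 53, 27, 36]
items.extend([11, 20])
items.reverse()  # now [20, 11, 36, 27, 53, 84, 83, 82, 41, 59, 43, 19, 19, 5]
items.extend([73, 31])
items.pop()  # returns 31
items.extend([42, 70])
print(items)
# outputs [20, 11, 36, 27, 53, 84, 83, 82, 41, 59, 43, 19, 19, 5, 73, 42, 70]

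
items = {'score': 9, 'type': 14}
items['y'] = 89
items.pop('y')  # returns 89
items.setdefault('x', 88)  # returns 88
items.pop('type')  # 14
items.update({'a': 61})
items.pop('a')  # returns 61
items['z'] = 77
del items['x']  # {'score': 9, 'z': 77}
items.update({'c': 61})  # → {'score': 9, 'z': 77, 'c': 61}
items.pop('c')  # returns 61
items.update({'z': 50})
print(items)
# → {'score': 9, 'z': 50}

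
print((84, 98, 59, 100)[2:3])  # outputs (59,)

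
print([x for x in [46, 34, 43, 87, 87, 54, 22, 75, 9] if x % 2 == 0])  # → [46, 34, 54, 22]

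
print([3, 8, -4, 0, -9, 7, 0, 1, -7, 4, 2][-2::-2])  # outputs [4, 1, 7, 0, 8]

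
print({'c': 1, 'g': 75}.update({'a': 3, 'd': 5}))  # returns None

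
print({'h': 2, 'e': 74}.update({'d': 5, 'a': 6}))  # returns None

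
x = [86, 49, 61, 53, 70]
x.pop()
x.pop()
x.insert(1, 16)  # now [86, 16, 49, 61]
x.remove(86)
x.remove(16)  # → [49, 61]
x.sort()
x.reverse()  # [61, 49]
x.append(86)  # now [61, 49, 86]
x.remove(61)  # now [49, 86]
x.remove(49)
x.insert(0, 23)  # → [23, 86]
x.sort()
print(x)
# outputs [23, 86]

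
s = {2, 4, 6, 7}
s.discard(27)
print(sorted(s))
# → [2, 4, 6, 7]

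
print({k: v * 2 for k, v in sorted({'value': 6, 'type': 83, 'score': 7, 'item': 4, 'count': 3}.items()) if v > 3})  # {'item': 8, 'score': 14, 'type': 166, 'value': 12}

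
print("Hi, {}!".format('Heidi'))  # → Hi, Heidi!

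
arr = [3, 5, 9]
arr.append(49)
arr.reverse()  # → [49, 9, 5, 3]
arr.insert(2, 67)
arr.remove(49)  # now [9, 67, 5, 3]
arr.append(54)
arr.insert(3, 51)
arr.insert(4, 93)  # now [9, 67, 5, 51, 93, 3, 54]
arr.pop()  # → 54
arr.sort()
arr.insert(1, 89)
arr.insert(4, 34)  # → [3, 89, 5, 9, 34, 51, 67, 93]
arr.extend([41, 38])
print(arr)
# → [3, 89, 5, 9, 34, 51, 67, 93, 41, 38]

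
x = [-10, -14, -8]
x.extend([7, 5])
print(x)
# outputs [-10, -14, -8, 7, 5]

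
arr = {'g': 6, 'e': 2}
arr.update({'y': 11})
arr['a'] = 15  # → {'g': 6, 'e': 2, 'y': 11, 'a': 15}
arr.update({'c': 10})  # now {'g': 6, 'e': 2, 'y': 11, 'a': 15, 'c': 10}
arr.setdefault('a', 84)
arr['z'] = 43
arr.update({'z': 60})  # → {'g': 6, 'e': 2, 'y': 11, 'a': 15, 'c': 10, 'z': 60}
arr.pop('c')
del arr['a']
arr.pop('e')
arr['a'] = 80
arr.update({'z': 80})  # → {'g': 6, 'y': 11, 'z': 80, 'a': 80}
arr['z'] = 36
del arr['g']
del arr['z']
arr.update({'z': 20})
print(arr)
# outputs {'y': 11, 'a': 80, 'z': 20}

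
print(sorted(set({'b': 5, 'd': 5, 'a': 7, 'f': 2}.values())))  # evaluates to [2, 5, 7]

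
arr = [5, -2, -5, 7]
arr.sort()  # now [-5, -2, 5, 7]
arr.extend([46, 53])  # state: [-5, -2, 5, 7, 46, 53]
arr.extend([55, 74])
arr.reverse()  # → [74, 55, 53, 46, 7, 5, -2, -5]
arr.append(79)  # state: [74, 55, 53, 46, 7, 5, -2, -5, 79]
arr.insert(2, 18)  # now [74, 55, 18, 53, 46, 7, 5, -2, -5, 79]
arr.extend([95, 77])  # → [74, 55, 18, 53, 46, 7, 5, -2, -5, 79, 95, 77]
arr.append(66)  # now [74, 55, 18, 53, 46, 7, 5, -2, -5, 79, 95, 77, 66]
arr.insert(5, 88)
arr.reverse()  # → [66, 77, 95, 79, -5, -2, 5, 7, 88, 46, 53, 18, 55, 74]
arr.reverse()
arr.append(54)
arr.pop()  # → 54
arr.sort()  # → [-5, -2, 5, 7, 18, 46, 53, 55, 66, 74, 77, 79, 88, 95]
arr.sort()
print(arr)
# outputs [-5, -2, 5, 7, 18, 46, 53, 55, 66, 74, 77, 79, 88, 95]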